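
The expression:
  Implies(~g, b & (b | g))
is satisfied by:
  {b: True, g: True}
  {b: True, g: False}
  {g: True, b: False}


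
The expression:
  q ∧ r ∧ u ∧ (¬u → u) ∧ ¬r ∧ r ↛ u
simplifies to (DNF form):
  False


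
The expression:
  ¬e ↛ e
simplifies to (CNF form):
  True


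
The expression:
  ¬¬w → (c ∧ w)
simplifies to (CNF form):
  c ∨ ¬w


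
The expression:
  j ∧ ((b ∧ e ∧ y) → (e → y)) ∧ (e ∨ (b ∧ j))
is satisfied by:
  {j: True, b: True, e: True}
  {j: True, b: True, e: False}
  {j: True, e: True, b: False}


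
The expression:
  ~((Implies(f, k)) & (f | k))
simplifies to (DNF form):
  ~k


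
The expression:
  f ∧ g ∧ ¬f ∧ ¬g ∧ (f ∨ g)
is never true.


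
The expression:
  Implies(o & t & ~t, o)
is always true.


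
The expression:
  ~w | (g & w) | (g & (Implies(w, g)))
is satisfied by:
  {g: True, w: False}
  {w: False, g: False}
  {w: True, g: True}


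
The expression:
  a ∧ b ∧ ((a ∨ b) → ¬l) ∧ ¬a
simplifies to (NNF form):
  False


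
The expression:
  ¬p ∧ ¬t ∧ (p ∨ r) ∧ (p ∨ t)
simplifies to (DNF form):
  False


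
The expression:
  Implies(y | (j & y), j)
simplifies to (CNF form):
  j | ~y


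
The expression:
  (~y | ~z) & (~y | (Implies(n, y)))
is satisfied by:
  {z: False, y: False}
  {y: True, z: False}
  {z: True, y: False}


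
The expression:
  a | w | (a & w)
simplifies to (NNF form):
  a | w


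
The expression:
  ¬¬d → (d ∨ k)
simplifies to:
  True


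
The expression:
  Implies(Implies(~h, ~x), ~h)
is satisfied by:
  {h: False}


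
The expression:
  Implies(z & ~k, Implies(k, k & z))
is always true.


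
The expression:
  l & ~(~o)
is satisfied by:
  {o: True, l: True}


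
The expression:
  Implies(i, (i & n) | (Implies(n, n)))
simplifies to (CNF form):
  True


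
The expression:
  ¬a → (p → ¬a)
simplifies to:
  True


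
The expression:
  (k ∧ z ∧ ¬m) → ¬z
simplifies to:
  m ∨ ¬k ∨ ¬z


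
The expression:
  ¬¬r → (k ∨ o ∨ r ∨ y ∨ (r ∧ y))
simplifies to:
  True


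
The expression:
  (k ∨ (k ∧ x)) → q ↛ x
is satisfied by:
  {q: True, x: False, k: False}
  {x: False, k: False, q: False}
  {q: True, x: True, k: False}
  {x: True, q: False, k: False}
  {k: True, q: True, x: False}


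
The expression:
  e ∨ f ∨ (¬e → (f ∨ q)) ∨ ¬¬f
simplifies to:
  e ∨ f ∨ q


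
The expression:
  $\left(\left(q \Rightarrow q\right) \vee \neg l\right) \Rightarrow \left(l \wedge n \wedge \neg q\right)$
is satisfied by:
  {n: True, l: True, q: False}


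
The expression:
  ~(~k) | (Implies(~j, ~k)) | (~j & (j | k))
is always true.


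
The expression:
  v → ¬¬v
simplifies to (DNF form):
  True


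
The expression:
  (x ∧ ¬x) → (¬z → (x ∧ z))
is always true.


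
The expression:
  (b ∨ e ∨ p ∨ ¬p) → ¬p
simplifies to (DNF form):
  ¬p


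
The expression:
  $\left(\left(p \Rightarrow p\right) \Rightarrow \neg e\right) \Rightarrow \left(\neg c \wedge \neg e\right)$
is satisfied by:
  {e: True, c: False}
  {c: False, e: False}
  {c: True, e: True}


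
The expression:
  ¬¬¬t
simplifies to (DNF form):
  ¬t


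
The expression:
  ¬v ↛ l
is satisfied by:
  {l: True, v: False}
  {v: False, l: False}
  {v: True, l: True}


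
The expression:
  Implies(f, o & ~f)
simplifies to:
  ~f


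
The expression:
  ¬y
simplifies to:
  ¬y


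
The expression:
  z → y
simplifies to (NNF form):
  y ∨ ¬z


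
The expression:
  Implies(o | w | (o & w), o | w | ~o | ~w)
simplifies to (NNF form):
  True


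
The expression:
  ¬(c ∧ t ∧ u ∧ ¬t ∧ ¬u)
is always true.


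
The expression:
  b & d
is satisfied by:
  {b: True, d: True}


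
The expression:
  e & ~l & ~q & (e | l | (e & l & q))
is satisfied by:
  {e: True, q: False, l: False}


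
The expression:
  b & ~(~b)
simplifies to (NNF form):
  b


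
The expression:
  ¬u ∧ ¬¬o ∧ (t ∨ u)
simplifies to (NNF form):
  o ∧ t ∧ ¬u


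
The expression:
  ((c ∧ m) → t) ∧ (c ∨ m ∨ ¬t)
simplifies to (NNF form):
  (c ∧ ¬m) ∨ (m ∧ t) ∨ (¬c ∧ ¬t)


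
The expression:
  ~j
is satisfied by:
  {j: False}


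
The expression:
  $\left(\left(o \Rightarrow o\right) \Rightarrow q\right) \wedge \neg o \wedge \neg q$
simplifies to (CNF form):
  $\text{False}$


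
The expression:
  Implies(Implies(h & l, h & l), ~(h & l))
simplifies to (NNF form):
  ~h | ~l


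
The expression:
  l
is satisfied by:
  {l: True}


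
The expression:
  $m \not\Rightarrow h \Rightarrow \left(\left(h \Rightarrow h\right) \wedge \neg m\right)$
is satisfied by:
  {h: True, m: False}
  {m: False, h: False}
  {m: True, h: True}


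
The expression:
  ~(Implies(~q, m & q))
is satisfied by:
  {q: False}


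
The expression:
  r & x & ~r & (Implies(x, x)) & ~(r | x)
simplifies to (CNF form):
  False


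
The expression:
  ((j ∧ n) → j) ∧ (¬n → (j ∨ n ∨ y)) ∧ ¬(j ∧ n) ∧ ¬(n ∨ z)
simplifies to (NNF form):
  ¬n ∧ ¬z ∧ (j ∨ y)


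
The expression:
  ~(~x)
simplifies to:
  x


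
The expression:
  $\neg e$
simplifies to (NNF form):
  $\neg e$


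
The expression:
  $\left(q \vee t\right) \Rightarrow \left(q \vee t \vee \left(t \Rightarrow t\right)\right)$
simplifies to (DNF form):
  $\text{True}$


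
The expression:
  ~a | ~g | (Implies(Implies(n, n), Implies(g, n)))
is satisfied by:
  {n: True, g: False, a: False}
  {g: False, a: False, n: False}
  {n: True, a: True, g: False}
  {a: True, g: False, n: False}
  {n: True, g: True, a: False}
  {g: True, n: False, a: False}
  {n: True, a: True, g: True}


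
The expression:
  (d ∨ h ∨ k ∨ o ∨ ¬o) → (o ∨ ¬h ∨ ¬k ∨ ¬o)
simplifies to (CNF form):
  True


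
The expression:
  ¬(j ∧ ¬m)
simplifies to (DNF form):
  m ∨ ¬j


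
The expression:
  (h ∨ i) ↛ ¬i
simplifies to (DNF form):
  i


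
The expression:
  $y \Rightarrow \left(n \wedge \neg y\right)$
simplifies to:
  $\neg y$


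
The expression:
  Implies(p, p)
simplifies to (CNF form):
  True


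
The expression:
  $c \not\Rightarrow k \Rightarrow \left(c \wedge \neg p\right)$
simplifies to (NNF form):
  $k \vee \neg c \vee \neg p$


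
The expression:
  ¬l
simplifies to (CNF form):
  ¬l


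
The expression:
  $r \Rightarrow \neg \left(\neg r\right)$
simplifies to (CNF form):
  $\text{True}$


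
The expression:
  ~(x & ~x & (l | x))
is always true.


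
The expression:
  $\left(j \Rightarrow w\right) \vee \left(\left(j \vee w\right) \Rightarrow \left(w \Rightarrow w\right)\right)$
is always true.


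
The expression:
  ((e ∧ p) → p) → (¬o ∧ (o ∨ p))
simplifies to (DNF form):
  p ∧ ¬o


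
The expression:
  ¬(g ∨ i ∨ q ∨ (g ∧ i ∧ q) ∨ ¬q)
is never true.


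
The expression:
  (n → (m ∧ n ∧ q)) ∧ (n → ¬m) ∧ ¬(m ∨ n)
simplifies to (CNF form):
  ¬m ∧ ¬n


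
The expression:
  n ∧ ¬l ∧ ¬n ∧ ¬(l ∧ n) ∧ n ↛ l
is never true.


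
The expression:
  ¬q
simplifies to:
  ¬q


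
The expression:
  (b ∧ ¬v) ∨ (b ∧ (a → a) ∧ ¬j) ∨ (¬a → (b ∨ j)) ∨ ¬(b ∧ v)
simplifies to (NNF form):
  True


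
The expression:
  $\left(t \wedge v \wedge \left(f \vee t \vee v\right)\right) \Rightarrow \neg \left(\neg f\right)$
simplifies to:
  $f \vee \neg t \vee \neg v$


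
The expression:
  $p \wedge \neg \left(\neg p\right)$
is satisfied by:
  {p: True}


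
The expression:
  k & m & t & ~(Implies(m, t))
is never true.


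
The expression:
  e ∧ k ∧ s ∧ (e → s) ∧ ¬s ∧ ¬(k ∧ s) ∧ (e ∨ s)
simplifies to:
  False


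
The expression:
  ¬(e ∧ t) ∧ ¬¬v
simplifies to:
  v ∧ (¬e ∨ ¬t)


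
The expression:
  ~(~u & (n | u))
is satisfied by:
  {u: True, n: False}
  {n: False, u: False}
  {n: True, u: True}


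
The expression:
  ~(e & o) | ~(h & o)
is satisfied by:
  {h: False, e: False, o: False}
  {o: True, h: False, e: False}
  {e: True, h: False, o: False}
  {o: True, e: True, h: False}
  {h: True, o: False, e: False}
  {o: True, h: True, e: False}
  {e: True, h: True, o: False}


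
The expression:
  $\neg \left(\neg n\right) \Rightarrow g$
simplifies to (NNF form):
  $g \vee \neg n$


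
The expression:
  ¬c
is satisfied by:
  {c: False}


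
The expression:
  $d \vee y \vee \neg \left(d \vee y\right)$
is always true.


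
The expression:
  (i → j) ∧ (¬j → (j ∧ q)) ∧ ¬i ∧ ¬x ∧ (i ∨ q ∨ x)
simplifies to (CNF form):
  j ∧ q ∧ ¬i ∧ ¬x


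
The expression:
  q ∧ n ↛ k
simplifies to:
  n ∧ q ∧ ¬k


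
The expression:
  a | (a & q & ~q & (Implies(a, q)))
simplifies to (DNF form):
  a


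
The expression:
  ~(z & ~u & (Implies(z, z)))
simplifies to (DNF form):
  u | ~z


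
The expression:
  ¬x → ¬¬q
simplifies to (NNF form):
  q ∨ x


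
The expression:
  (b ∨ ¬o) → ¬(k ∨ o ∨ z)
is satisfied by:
  {o: True, z: False, k: False, b: False}
  {o: True, k: True, z: False, b: False}
  {o: True, z: True, k: False, b: False}
  {o: True, k: True, z: True, b: False}
  {b: False, z: False, k: False, o: False}
  {b: True, z: False, k: False, o: False}


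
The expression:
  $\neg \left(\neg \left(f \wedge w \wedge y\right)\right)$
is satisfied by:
  {f: True, w: True, y: True}


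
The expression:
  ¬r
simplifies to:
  ¬r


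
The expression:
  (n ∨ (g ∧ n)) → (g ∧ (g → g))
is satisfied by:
  {g: True, n: False}
  {n: False, g: False}
  {n: True, g: True}


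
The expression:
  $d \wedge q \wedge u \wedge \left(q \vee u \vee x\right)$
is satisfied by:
  {u: True, d: True, q: True}


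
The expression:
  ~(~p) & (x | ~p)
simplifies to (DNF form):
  p & x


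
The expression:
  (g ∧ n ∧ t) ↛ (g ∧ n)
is never true.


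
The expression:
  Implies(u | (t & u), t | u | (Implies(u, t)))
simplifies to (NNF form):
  True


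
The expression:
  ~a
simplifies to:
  ~a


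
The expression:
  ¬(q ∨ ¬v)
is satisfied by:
  {v: True, q: False}


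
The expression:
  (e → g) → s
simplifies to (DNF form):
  s ∨ (e ∧ ¬g)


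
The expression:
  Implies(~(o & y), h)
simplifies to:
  h | (o & y)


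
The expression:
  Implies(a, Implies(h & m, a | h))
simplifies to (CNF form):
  True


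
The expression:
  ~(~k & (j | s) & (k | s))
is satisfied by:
  {k: True, s: False}
  {s: False, k: False}
  {s: True, k: True}


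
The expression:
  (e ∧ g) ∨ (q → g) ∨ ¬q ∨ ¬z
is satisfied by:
  {g: True, q: False, z: False}
  {g: False, q: False, z: False}
  {z: True, g: True, q: False}
  {z: True, g: False, q: False}
  {q: True, g: True, z: False}
  {q: True, g: False, z: False}
  {q: True, z: True, g: True}


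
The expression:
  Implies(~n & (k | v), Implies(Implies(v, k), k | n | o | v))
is always true.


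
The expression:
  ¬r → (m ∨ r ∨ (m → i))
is always true.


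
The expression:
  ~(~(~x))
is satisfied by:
  {x: False}


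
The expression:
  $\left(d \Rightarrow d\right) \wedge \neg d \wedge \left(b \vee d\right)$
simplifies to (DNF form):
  $b \wedge \neg d$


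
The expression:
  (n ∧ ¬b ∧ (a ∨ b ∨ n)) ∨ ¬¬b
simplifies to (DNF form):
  b ∨ n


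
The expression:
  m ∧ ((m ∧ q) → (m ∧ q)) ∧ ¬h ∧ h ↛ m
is never true.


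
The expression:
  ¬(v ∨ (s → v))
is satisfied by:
  {s: True, v: False}


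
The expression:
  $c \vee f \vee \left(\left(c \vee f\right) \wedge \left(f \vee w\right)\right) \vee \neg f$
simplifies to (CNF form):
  $\text{True}$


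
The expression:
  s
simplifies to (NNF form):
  s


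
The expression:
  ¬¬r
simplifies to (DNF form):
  r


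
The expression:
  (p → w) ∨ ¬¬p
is always true.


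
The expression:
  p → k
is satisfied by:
  {k: True, p: False}
  {p: False, k: False}
  {p: True, k: True}


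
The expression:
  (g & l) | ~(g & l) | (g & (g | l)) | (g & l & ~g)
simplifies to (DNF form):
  True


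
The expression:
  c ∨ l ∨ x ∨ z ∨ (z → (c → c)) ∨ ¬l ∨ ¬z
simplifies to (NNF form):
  True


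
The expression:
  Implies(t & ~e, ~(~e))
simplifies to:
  e | ~t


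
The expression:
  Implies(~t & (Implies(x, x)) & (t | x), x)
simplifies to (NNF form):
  True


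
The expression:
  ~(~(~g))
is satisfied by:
  {g: False}


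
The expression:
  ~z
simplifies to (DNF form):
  ~z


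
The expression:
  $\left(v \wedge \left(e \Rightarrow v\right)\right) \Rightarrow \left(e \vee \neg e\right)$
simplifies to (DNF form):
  $\text{True}$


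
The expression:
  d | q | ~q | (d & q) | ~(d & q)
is always true.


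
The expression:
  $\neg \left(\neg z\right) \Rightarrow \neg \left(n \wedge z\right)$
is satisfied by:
  {z: False, n: False}
  {n: True, z: False}
  {z: True, n: False}


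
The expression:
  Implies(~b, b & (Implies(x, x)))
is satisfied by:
  {b: True}


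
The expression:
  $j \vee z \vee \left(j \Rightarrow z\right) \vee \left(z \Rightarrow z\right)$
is always true.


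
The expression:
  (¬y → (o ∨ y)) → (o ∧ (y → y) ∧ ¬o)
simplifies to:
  ¬o ∧ ¬y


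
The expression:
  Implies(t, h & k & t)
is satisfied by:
  {k: True, h: True, t: False}
  {k: True, h: False, t: False}
  {h: True, k: False, t: False}
  {k: False, h: False, t: False}
  {k: True, t: True, h: True}


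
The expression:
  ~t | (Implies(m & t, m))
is always true.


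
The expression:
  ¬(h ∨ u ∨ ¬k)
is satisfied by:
  {k: True, u: False, h: False}


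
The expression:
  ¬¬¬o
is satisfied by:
  {o: False}


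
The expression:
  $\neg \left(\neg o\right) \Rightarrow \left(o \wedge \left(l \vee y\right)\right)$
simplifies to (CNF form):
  $l \vee y \vee \neg o$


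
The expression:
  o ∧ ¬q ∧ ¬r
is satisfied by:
  {o: True, q: False, r: False}


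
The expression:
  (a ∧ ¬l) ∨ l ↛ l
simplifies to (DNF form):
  a ∧ ¬l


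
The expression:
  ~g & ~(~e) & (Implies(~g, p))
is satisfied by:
  {p: True, e: True, g: False}


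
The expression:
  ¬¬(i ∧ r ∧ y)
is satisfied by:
  {r: True, i: True, y: True}


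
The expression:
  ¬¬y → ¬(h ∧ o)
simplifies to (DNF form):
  ¬h ∨ ¬o ∨ ¬y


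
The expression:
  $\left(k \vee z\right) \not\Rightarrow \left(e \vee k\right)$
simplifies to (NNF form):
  $z \wedge \neg e \wedge \neg k$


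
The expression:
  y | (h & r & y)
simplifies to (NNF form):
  y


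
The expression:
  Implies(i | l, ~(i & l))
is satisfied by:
  {l: False, i: False}
  {i: True, l: False}
  {l: True, i: False}


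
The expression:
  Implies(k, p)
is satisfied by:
  {p: True, k: False}
  {k: False, p: False}
  {k: True, p: True}


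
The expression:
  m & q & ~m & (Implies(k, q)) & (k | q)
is never true.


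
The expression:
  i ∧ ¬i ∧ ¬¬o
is never true.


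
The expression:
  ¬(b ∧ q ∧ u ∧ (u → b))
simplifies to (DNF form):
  ¬b ∨ ¬q ∨ ¬u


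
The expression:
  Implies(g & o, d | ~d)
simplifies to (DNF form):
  True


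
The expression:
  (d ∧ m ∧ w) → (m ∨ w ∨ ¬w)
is always true.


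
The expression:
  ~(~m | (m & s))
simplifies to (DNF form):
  m & ~s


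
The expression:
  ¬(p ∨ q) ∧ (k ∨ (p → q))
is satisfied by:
  {q: False, p: False}


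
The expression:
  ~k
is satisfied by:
  {k: False}


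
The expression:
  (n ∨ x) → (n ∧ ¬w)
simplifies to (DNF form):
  (n ∧ ¬w) ∨ (¬n ∧ ¬x)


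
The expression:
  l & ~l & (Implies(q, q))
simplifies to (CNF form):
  False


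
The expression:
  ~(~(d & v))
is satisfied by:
  {d: True, v: True}


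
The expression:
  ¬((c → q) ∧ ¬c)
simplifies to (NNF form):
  c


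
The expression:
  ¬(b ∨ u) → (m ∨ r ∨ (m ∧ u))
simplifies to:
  b ∨ m ∨ r ∨ u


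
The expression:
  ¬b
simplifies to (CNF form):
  ¬b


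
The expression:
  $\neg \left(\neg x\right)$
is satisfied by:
  {x: True}


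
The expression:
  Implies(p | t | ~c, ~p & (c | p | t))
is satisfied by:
  {t: True, c: True, p: False}
  {t: True, c: False, p: False}
  {c: True, t: False, p: False}


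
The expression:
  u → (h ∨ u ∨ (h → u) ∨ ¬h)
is always true.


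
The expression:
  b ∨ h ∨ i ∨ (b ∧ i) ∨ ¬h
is always true.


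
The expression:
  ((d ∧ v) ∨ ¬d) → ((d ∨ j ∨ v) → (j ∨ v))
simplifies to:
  True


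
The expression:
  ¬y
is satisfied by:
  {y: False}


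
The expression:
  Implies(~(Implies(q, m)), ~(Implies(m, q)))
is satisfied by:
  {m: True, q: False}
  {q: False, m: False}
  {q: True, m: True}


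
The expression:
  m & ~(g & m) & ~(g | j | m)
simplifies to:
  False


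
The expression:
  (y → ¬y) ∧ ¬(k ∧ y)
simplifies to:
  ¬y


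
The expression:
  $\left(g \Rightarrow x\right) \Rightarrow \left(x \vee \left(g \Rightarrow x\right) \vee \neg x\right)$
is always true.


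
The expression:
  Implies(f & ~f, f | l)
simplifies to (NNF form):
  True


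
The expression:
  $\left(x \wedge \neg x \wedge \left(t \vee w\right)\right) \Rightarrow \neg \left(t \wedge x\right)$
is always true.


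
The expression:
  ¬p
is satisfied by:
  {p: False}


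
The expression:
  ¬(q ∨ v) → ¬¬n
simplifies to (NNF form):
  n ∨ q ∨ v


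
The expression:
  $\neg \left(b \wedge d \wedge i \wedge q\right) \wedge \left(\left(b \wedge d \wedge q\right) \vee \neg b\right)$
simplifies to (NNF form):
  $\left(d \wedge q \wedge \neg i\right) \vee \neg b$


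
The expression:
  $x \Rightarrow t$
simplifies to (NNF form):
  $t \vee \neg x$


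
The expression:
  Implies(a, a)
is always true.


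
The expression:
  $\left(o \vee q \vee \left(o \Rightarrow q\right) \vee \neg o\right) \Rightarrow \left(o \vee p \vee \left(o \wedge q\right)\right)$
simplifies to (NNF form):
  $o \vee p$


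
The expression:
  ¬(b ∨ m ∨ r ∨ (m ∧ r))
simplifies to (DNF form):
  ¬b ∧ ¬m ∧ ¬r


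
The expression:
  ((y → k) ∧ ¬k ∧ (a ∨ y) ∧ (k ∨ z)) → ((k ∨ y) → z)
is always true.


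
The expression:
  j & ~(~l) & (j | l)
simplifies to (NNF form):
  j & l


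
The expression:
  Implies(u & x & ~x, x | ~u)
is always true.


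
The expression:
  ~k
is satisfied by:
  {k: False}


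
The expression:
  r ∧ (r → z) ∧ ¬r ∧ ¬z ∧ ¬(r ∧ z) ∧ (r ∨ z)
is never true.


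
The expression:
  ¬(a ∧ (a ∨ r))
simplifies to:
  ¬a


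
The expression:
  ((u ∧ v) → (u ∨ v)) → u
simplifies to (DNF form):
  u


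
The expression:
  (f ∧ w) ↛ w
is never true.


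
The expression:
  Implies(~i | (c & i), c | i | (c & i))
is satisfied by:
  {i: True, c: True}
  {i: True, c: False}
  {c: True, i: False}


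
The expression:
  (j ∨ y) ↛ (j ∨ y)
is never true.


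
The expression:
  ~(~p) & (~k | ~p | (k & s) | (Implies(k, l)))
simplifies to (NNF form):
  p & (l | s | ~k)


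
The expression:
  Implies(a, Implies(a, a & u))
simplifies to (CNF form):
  u | ~a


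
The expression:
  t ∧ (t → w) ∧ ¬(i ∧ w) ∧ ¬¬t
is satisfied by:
  {t: True, w: True, i: False}


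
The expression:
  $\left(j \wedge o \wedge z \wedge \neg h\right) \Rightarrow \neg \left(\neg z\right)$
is always true.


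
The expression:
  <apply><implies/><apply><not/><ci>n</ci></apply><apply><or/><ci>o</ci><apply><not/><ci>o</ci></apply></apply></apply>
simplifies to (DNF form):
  <true/>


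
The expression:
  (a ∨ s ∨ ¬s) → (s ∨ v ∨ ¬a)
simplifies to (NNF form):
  s ∨ v ∨ ¬a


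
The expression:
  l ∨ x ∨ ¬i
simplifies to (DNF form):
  l ∨ x ∨ ¬i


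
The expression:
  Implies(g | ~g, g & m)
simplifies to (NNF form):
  g & m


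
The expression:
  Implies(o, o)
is always true.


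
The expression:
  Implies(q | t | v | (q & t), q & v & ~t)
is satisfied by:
  {v: False, t: False, q: False}
  {q: True, v: True, t: False}


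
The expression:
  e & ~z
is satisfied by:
  {e: True, z: False}


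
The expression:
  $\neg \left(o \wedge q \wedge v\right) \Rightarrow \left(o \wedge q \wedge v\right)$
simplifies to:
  $o \wedge q \wedge v$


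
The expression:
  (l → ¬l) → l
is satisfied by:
  {l: True}


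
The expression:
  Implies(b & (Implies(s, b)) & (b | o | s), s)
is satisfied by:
  {s: True, b: False}
  {b: False, s: False}
  {b: True, s: True}


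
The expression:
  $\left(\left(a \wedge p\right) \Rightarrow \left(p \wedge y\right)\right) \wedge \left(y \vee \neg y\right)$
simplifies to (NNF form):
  $y \vee \neg a \vee \neg p$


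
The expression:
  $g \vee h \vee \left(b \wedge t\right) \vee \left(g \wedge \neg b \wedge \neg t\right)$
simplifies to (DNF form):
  $g \vee h \vee \left(b \wedge t\right)$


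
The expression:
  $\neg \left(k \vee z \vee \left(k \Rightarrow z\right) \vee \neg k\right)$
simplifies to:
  $\text{False}$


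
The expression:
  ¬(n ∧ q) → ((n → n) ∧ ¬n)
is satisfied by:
  {q: True, n: False}
  {n: False, q: False}
  {n: True, q: True}


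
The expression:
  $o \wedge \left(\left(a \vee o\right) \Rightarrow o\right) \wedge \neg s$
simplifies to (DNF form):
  $o \wedge \neg s$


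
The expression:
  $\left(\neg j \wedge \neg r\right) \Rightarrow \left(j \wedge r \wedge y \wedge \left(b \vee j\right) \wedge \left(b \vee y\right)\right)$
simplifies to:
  $j \vee r$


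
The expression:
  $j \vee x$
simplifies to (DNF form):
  $j \vee x$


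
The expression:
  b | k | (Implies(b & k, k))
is always true.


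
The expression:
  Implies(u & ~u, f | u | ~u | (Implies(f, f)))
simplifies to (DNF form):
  True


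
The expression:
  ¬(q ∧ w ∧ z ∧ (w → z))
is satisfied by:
  {w: False, q: False, z: False}
  {z: True, w: False, q: False}
  {q: True, w: False, z: False}
  {z: True, q: True, w: False}
  {w: True, z: False, q: False}
  {z: True, w: True, q: False}
  {q: True, w: True, z: False}


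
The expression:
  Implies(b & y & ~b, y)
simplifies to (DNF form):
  True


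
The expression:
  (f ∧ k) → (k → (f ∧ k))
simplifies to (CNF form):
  True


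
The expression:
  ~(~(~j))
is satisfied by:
  {j: False}


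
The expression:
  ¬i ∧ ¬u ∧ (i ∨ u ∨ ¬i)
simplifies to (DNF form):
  ¬i ∧ ¬u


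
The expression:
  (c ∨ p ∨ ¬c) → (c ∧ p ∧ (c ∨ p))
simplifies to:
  c ∧ p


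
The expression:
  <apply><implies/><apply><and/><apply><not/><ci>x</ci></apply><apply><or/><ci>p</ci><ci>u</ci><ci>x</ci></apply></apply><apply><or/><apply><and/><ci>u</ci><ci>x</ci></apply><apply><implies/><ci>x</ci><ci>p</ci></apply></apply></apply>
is always true.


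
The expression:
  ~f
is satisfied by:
  {f: False}


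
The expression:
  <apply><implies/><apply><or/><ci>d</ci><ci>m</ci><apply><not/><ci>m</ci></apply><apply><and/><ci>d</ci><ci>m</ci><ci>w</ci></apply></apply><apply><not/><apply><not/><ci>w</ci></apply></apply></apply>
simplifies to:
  <ci>w</ci>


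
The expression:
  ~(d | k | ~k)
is never true.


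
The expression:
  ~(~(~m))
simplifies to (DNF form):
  ~m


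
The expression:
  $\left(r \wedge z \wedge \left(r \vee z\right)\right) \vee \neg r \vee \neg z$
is always true.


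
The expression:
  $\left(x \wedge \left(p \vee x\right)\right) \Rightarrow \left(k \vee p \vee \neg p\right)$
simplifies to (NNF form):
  $\text{True}$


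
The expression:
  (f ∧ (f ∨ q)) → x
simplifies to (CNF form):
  x ∨ ¬f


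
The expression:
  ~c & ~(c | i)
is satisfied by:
  {i: False, c: False}


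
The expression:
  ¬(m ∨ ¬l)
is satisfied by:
  {l: True, m: False}


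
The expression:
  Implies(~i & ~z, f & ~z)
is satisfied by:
  {i: True, z: True, f: True}
  {i: True, z: True, f: False}
  {i: True, f: True, z: False}
  {i: True, f: False, z: False}
  {z: True, f: True, i: False}
  {z: True, f: False, i: False}
  {f: True, z: False, i: False}


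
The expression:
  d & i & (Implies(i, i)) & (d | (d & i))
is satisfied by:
  {i: True, d: True}


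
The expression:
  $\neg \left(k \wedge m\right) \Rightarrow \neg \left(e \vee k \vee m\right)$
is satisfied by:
  {m: True, k: True, e: False}
  {m: True, k: True, e: True}
  {e: False, k: False, m: False}


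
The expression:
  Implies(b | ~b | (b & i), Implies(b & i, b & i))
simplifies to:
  True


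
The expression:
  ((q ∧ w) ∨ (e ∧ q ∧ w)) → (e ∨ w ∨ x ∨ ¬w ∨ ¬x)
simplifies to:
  True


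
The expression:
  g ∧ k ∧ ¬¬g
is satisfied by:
  {g: True, k: True}


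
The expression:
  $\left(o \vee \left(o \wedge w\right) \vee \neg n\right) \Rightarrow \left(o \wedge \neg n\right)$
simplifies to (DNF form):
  $\left(n \wedge \neg o\right) \vee \left(o \wedge \neg n\right)$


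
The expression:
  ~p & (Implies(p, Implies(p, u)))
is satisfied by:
  {p: False}


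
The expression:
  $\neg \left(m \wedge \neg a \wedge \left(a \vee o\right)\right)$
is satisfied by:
  {a: True, m: False, o: False}
  {m: False, o: False, a: False}
  {a: True, o: True, m: False}
  {o: True, m: False, a: False}
  {a: True, m: True, o: False}
  {m: True, a: False, o: False}
  {a: True, o: True, m: True}


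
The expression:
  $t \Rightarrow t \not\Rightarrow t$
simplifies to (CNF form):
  $\neg t$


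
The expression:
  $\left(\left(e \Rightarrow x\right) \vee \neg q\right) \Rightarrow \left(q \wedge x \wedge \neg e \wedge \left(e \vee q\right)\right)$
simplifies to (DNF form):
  $\left(e \wedge q \wedge \neg e\right) \vee \left(e \wedge q \wedge \neg x\right) \vee \left(q \wedge x \wedge \neg e\right) \vee \left(q \wedge x \wedge \neg x\right)$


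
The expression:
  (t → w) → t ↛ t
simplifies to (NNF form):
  t ∧ ¬w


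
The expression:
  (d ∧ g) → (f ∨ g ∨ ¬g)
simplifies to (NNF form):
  True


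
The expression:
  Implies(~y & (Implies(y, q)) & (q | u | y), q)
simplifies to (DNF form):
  q | y | ~u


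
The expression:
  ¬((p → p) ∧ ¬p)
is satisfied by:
  {p: True}


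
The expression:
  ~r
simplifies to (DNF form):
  ~r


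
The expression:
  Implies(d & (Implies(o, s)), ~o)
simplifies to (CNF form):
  ~d | ~o | ~s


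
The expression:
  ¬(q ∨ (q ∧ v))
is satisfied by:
  {q: False}


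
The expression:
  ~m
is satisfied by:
  {m: False}


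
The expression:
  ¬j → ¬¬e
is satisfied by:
  {e: True, j: True}
  {e: True, j: False}
  {j: True, e: False}


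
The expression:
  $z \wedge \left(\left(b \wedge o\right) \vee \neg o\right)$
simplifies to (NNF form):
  $z \wedge \left(b \vee \neg o\right)$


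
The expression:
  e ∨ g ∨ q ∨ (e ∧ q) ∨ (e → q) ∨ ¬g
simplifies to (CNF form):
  True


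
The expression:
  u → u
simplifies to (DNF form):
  True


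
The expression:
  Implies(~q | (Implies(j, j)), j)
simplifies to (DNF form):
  j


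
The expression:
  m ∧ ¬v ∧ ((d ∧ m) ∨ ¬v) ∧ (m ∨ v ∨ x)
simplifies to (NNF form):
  m ∧ ¬v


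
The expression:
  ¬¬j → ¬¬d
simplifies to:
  d ∨ ¬j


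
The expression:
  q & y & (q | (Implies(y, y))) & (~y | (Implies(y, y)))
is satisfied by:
  {y: True, q: True}


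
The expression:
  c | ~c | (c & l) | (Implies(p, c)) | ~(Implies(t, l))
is always true.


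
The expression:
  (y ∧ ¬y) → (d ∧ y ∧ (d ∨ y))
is always true.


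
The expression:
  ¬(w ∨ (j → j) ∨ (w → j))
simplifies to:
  False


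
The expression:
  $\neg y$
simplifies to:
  $\neg y$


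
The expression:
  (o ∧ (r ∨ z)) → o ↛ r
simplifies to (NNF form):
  ¬o ∨ ¬r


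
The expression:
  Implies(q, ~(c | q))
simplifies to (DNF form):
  ~q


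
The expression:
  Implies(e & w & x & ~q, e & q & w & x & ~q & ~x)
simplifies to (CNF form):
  q | ~e | ~w | ~x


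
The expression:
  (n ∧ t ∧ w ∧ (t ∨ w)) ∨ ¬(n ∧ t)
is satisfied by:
  {w: True, t: False, n: False}
  {w: False, t: False, n: False}
  {n: True, w: True, t: False}
  {n: True, w: False, t: False}
  {t: True, w: True, n: False}
  {t: True, w: False, n: False}
  {t: True, n: True, w: True}


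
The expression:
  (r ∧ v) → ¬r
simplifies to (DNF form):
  ¬r ∨ ¬v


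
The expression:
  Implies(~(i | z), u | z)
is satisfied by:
  {i: True, z: True, u: True}
  {i: True, z: True, u: False}
  {i: True, u: True, z: False}
  {i: True, u: False, z: False}
  {z: True, u: True, i: False}
  {z: True, u: False, i: False}
  {u: True, z: False, i: False}


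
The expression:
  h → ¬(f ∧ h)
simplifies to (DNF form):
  ¬f ∨ ¬h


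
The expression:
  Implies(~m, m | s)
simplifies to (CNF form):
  m | s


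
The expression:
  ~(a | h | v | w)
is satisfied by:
  {v: False, w: False, h: False, a: False}


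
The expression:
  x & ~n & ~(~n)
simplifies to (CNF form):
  False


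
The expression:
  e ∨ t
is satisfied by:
  {t: True, e: True}
  {t: True, e: False}
  {e: True, t: False}


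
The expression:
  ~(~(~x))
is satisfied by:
  {x: False}


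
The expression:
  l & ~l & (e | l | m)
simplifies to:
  False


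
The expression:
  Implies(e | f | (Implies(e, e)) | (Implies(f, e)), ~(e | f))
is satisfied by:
  {e: False, f: False}


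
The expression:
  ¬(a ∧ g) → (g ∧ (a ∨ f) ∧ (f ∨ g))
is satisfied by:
  {g: True, a: True, f: True}
  {g: True, a: True, f: False}
  {g: True, f: True, a: False}


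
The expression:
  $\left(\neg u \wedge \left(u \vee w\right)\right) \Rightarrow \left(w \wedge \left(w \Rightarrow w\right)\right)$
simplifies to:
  $\text{True}$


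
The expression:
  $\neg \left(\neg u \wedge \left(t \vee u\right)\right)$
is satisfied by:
  {u: True, t: False}
  {t: False, u: False}
  {t: True, u: True}


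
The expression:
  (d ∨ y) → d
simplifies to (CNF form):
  d ∨ ¬y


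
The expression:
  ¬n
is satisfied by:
  {n: False}


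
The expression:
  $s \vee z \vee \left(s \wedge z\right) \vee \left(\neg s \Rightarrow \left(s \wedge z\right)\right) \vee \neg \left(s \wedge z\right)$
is always true.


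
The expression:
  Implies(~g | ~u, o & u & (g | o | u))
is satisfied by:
  {u: True, o: True, g: True}
  {u: True, o: True, g: False}
  {u: True, g: True, o: False}


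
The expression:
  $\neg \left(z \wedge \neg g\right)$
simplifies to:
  $g \vee \neg z$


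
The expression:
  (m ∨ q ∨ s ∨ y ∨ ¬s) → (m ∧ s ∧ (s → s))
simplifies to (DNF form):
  m ∧ s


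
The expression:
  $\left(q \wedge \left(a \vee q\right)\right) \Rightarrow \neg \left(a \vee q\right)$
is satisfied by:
  {q: False}


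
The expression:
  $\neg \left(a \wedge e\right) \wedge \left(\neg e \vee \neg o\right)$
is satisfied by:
  {o: False, e: False, a: False}
  {a: True, o: False, e: False}
  {o: True, a: False, e: False}
  {a: True, o: True, e: False}
  {e: True, a: False, o: False}


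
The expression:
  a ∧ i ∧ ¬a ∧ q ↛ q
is never true.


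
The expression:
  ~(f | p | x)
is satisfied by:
  {x: False, p: False, f: False}


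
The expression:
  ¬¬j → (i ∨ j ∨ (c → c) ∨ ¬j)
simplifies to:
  True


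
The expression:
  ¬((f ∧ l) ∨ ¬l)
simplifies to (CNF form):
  l ∧ ¬f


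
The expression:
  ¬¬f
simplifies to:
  f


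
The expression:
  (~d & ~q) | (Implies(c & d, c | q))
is always true.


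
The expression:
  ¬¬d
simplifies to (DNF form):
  d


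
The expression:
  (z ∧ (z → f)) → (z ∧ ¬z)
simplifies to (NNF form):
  ¬f ∨ ¬z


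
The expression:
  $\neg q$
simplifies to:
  $\neg q$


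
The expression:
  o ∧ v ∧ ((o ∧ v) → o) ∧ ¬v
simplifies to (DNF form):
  False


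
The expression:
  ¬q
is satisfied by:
  {q: False}


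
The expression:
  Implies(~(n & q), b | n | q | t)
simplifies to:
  b | n | q | t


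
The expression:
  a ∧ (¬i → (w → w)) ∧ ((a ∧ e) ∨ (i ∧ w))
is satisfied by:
  {a: True, e: True, w: True, i: True}
  {a: True, e: True, w: True, i: False}
  {a: True, e: True, i: True, w: False}
  {a: True, e: True, i: False, w: False}
  {a: True, w: True, i: True, e: False}


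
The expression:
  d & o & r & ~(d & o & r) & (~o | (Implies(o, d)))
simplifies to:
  False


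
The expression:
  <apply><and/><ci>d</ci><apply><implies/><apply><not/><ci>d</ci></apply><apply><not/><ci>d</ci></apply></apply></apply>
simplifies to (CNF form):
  <ci>d</ci>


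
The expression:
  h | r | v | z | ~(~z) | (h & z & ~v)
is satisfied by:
  {r: True, z: True, v: True, h: True}
  {r: True, z: True, v: True, h: False}
  {r: True, z: True, h: True, v: False}
  {r: True, z: True, h: False, v: False}
  {r: True, v: True, h: True, z: False}
  {r: True, v: True, h: False, z: False}
  {r: True, v: False, h: True, z: False}
  {r: True, v: False, h: False, z: False}
  {z: True, v: True, h: True, r: False}
  {z: True, v: True, h: False, r: False}
  {z: True, h: True, v: False, r: False}
  {z: True, h: False, v: False, r: False}
  {v: True, h: True, z: False, r: False}
  {v: True, z: False, h: False, r: False}
  {h: True, z: False, v: False, r: False}


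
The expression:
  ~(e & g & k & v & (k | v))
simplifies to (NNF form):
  ~e | ~g | ~k | ~v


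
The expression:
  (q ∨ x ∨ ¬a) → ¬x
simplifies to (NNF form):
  ¬x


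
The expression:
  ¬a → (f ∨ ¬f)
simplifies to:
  True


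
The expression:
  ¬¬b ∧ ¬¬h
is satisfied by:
  {h: True, b: True}


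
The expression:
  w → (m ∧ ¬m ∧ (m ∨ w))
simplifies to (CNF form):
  ¬w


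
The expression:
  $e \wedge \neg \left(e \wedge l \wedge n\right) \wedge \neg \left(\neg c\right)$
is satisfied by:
  {c: True, e: True, l: False, n: False}
  {c: True, n: True, e: True, l: False}
  {c: True, l: True, e: True, n: False}


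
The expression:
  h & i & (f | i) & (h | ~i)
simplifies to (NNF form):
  h & i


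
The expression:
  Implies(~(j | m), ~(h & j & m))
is always true.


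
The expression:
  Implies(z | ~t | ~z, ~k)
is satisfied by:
  {k: False}


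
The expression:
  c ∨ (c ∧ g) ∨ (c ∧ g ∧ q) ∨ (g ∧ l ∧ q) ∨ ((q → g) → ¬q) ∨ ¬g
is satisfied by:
  {c: True, l: True, g: False, q: False}
  {c: True, g: False, l: False, q: False}
  {l: True, c: False, g: False, q: False}
  {c: False, g: False, l: False, q: False}
  {q: True, c: True, l: True, g: False}
  {q: True, c: True, g: False, l: False}
  {q: True, l: True, c: False, g: False}
  {q: True, c: False, g: False, l: False}
  {c: True, g: True, l: True, q: False}
  {c: True, g: True, q: False, l: False}
  {g: True, l: True, q: False, c: False}
  {g: True, q: False, l: False, c: False}
  {c: True, g: True, q: True, l: True}
  {c: True, g: True, q: True, l: False}
  {g: True, q: True, l: True, c: False}


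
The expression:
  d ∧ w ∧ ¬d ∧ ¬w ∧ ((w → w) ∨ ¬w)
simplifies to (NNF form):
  False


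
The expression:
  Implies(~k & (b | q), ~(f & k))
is always true.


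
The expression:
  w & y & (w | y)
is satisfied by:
  {w: True, y: True}


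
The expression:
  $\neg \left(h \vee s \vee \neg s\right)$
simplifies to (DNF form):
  $\text{False}$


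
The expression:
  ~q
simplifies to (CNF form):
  ~q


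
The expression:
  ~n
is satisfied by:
  {n: False}


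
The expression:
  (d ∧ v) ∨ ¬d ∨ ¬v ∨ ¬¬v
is always true.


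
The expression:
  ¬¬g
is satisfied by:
  {g: True}


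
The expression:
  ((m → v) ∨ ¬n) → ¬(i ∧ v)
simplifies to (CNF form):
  ¬i ∨ ¬v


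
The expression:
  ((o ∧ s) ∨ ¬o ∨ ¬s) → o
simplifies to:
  o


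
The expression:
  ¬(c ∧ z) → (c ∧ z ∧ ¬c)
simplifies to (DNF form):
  c ∧ z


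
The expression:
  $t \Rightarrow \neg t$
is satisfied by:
  {t: False}


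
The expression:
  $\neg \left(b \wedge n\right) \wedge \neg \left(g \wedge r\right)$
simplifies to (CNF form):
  $\left(\neg b \vee \neg n\right) \wedge \left(\neg g \vee \neg r\right) \wedge \left(\neg b \vee \neg g \vee \neg n\right) \wedge \left(\neg b \vee \neg g \vee \neg r\right) \wedge \left(\neg b \vee \neg n \vee \neg r\right) \wedge \left(\neg g \vee \neg n \vee \neg r\right) \wedge \left(\neg b \vee \neg g \vee \neg n \vee \neg r\right)$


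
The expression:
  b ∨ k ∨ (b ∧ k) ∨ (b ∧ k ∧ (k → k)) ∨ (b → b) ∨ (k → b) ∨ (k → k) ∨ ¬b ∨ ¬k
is always true.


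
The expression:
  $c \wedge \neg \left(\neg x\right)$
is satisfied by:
  {c: True, x: True}


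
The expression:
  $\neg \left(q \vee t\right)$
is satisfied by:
  {q: False, t: False}


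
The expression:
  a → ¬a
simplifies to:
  ¬a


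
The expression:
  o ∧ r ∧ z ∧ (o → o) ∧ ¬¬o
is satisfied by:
  {r: True, z: True, o: True}


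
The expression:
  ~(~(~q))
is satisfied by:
  {q: False}


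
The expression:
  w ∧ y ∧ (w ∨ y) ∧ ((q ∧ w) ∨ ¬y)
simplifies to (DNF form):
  q ∧ w ∧ y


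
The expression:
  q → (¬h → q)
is always true.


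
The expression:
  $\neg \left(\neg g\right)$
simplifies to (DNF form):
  $g$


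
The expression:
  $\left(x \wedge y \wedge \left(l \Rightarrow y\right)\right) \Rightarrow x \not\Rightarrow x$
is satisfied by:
  {y: False, x: False}
  {x: True, y: False}
  {y: True, x: False}


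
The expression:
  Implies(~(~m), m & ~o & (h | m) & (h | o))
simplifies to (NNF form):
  ~m | (h & ~o)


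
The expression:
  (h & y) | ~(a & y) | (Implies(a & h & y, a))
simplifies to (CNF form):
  True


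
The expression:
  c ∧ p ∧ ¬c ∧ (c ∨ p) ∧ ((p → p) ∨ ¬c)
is never true.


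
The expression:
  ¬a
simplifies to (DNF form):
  ¬a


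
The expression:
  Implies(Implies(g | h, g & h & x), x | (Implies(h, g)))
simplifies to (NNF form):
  True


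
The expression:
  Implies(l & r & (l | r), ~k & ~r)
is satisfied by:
  {l: False, r: False}
  {r: True, l: False}
  {l: True, r: False}
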